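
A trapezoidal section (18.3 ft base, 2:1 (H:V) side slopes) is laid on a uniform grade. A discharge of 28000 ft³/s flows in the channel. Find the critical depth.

y_c = 22 ft

At critical depth, Q² T / (g A³) = 1, i.e. A³/T = Q²/g = 28000²/32.2 = 24350000.
At y = 26.3 ft: A³/T = 52500000 — high.
At y = 18.3 ft: A³/T = 11080000 — low.
At y = 22 ft: A³/T = 24220000 — ≈ 24350000.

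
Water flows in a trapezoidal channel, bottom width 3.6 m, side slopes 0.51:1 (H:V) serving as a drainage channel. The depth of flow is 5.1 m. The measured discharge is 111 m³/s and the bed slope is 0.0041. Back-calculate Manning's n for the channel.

With bottom width b = 3.6 m and side slope z = 0.51: A = (b + zy)y = (3.6 + 0.51×5.1)×5.1 = 31.63 m²; P = b + 2y√(1+z²) = 3.6 + 2×5.1×1.123 = 15.05 m.
Hydraulic radius R = A/P = 31.63/15.05 = 2.101 m.
Rearranging Manning's equation: n = (1/Q) A R^(2/3) S^(1/2) = (1/111) × 31.63 × 2.101^(2/3) × √0.0041 = 0.0299.

n = 0.0299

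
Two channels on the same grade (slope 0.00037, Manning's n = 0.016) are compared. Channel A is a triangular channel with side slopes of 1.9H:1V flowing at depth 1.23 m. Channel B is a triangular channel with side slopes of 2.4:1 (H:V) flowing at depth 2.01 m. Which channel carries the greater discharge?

channel B

Channel A: For a triangular section with side slope z = 1.9: A = zy² = 1.9×1.23² = 2.875 m²; P = 2y√(1+z²) = 2×1.23×2.147 = 5.282 m. Hydraulic radius R = A/P = 2.875/5.282 = 0.5442 m. Q_A = (1/0.016)·2.875·0.5442^(2/3)·√0.00037 = 2.304 m³/s.
Channel B: For a triangular section with side slope z = 2.4: A = zy² = 2.4×2.01² = 9.696 m²; P = 2y√(1+z²) = 2×2.01×2.6 = 10.45 m. Hydraulic radius R = A/P = 9.696/10.45 = 0.9277 m. Q_B = (1/0.016)·9.696·0.9277^(2/3)·√0.00037 = 11.09 m³/s.
Q_A = 2.304 m³/s vs Q_B = 11.09 m³/s, so channel B carries more.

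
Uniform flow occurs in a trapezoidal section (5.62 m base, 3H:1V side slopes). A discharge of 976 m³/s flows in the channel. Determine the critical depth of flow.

At critical depth, Q² T / (g A³) = 1, i.e. A³/T = Q²/g = 976²/9.81 = 97100.
Trying y = 8.17 m: A³/T = 273000 — over.
Trying y = 5.54 m: A³/T = 48130 — short.
Trying y = 6.49 m: A³/T = 96890 — matches.

y_c = 6.49 m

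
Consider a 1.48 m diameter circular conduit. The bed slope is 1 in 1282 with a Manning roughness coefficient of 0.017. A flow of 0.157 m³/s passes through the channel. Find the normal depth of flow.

Manning's equation rearranged: A R^(2/3) = nQ / (1·√S) = 0.017 × 0.157 / (√0.00078) = 0.09556.
Trying y = 0.378 m: A R^(2/3) = 0.1267 — high.
Trying y = 0.277 m: A R^(2/3) = 0.06786 — low.
Trying y = 0.328 m: A R^(2/3) = 0.0955 — matches.

y_n = 0.328 m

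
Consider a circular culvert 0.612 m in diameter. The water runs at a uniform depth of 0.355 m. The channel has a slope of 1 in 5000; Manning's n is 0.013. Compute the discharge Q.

For a circular section of diameter D = 0.612 m at depth y = 0.355 m, the central angle is θ = 2 arccos(1 − 2y/D) = 3.463 rad. Then A = (D²/8)(θ − sin θ) = 0.1769 m² and P = Dθ/2 = 1.06 m.
Hydraulic radius R = A/P = 0.1769/1.06 = 0.167 m.
Manning's equation: Q = (1/n) A R^(2/3) S^(1/2) = (1/0.013) × 0.1769 × 0.167^(2/3) × 0.0002^(1/2) = 0.0584 m³/s.

Q = 0.0584 m³/s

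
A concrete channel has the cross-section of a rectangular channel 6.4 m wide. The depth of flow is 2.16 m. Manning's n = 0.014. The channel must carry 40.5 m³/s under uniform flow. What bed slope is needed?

Flow area A = b·y = 6.4 × 2.16 = 13.82 m². Wetted perimeter P = b + 2y = 6.4 + 2×2.16 = 10.72 m.
Hydraulic radius R = A/P = 13.82/10.72 = 1.29 m.
From Manning's equation, S = [nQ / (1 A R^(2/3))]² = [0.014 × 40.5 / (1 × 13.82 × 1.29^(2/3))]² = 0.0012.

S = 0.0012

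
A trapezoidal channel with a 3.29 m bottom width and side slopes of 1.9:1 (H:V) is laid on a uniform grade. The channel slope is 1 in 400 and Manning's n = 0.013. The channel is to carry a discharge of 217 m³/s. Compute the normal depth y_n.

Manning's equation rearranged: A R^(2/3) = nQ / (1·√S) = 0.013 × 217 / (√0.0025) = 56.42.
At y = 3 m: A R^(2/3) = 37.93 — low.
At y = 3.59 m: A R^(2/3) = 56.47 — ≈ 56.42.

y_n = 3.59 m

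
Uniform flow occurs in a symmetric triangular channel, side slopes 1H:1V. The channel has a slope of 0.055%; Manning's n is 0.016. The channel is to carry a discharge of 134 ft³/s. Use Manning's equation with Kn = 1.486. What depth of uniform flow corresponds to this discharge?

y_n = 6.08 ft

Manning's equation rearranged: A R^(2/3) = nQ / (1.486·√S) = 0.016 × 134 / (1.486 × √0.00055) = 61.52.
Trying y = 7.12 ft: A R^(2/3) = 93.81 — over.
Trying y = 6.08 ft: A R^(2/3) = 61.57 — ≈ 61.52.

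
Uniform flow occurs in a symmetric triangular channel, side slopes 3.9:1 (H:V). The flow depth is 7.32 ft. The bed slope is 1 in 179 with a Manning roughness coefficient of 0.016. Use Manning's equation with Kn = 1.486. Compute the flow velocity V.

For a triangular section with side slope z = 3.9: A = zy² = 3.9×7.32² = 209 ft²; P = 2y√(1+z²) = 2×7.32×4.026 = 58.94 ft.
Hydraulic radius R = A/P = 209/58.94 = 3.545 ft.
From Manning's equation, V = (1.486/n) R^(2/3) S^(1/2) = (1.486/0.016) × 3.545^(2/3) × 0.005587^(1/2) = 16.1 ft/s.

V = 16.1 ft/s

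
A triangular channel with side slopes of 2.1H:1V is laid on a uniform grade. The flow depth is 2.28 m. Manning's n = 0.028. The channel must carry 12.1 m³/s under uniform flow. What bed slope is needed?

For a triangular section with side slope z = 2.1: A = zy² = 2.1×2.28² = 10.92 m²; P = 2y√(1+z²) = 2×2.28×2.326 = 10.61 m.
Hydraulic radius R = A/P = 10.92/10.61 = 1.029 m.
From Manning's equation, S = [nQ / (1 A R^(2/3))]² = [0.028 × 12.1 / (1 × 10.92 × 1.029^(2/3))]² = 0.000927.

S = 0.000927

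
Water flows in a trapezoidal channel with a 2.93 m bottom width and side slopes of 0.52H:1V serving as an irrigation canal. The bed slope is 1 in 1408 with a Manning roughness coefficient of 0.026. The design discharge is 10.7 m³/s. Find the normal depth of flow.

y_n = 2.29 m

Manning's equation rearranged: A R^(2/3) = nQ / (1·√S) = 0.026 × 10.7 / (√0.0007102) = 10.44.
At y = 2.91 m: A R^(2/3) = 15.89 — over.
At y = 2 m: A R^(2/3) = 8.293 — short.
At y = 2.29 m: A R^(2/3) = 10.45 — close enough.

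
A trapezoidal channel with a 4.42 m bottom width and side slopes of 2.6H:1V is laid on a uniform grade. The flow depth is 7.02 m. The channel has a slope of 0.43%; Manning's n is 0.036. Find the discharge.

Q = 688 m³/s

With bottom width b = 4.42 m and side slope z = 2.6: A = (b + zy)y = (4.42 + 2.6×7.02)×7.02 = 159.2 m²; P = b + 2y√(1+z²) = 4.42 + 2×7.02×2.786 = 43.53 m.
Hydraulic radius R = A/P = 159.2/43.53 = 3.656 m.
Manning's equation: Q = (1/n) A R^(2/3) S^(1/2) = (1/0.036) × 159.2 × 3.656^(2/3) × 0.0043^(1/2) = 688 m³/s.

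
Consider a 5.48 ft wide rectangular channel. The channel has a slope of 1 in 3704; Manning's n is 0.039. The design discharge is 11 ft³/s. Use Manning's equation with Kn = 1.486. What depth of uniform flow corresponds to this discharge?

Manning's equation rearranged: A R^(2/3) = nQ / (1.486·√S) = 0.039 × 11 / (1.486 × √0.00027) = 17.57.
Trying y = 2.26 ft: A R^(2/3) = 14.28 — short.
Trying y = 3.08 ft: A R^(2/3) = 21.62 — over.
Trying y = 2.63 ft: A R^(2/3) = 17.53 — close enough.

y_n = 2.63 ft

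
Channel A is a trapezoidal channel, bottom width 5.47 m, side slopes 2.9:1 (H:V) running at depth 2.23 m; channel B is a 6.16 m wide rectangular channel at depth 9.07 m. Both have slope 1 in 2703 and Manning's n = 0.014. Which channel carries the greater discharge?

Channel A: With bottom width b = 5.47 m and side slope z = 2.9: A = (b + zy)y = (5.47 + 2.9×2.23)×2.23 = 26.62 m²; P = b + 2y√(1+z²) = 5.47 + 2×2.23×3.068 = 19.15 m. Hydraulic radius R = A/P = 26.62/19.15 = 1.39 m. Q_A = (1/0.014)·26.62·1.39^(2/3)·√0.00037 = 45.55 m³/s.
Channel B: Flow area A = b·y = 6.16 × 9.07 = 55.87 m². Wetted perimeter P = b + 2y = 6.16 + 2×9.07 = 24.3 m. Hydraulic radius R = A/P = 55.87/24.3 = 2.299 m. Q_B = (1/0.014)·55.87·2.299^(2/3)·√0.00037 = 133.7 m³/s.
Q_A = 45.55 m³/s vs Q_B = 133.7 m³/s, so channel B carries more.

channel B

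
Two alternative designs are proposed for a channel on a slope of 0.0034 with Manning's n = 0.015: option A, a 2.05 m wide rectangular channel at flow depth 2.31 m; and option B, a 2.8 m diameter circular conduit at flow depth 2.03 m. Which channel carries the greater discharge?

channel B

Channel A: Flow area A = b·y = 2.05 × 2.31 = 4.736 m². Wetted perimeter P = b + 2y = 2.05 + 2×2.31 = 6.67 m. Hydraulic radius R = A/P = 4.736/6.67 = 0.71 m. Q_A = (1/0.015)·4.736·0.71^(2/3)·√0.0034 = 14.65 m³/s.
Channel B: For a circular section of diameter D = 2.8 m at depth y = 2.03 m, the central angle is θ = 2 arccos(1 − 2y/D) = 4.075 rad. Then A = (D²/8)(θ − sin θ) = 4.781 m² and P = Dθ/2 = 5.705 m. Hydraulic radius R = A/P = 4.781/5.705 = 0.8381 m. Q_B = (1/0.015)·4.781·0.8381^(2/3)·√0.0034 = 16.52 m³/s.
Q_A = 14.65 m³/s vs Q_B = 16.52 m³/s, so channel B carries more.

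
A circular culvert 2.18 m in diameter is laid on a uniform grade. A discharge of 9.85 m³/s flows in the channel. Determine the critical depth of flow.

y_c = 1.49 m

At critical depth, Q² T / (g A³) = 1, i.e. A³/T = Q²/g = 9.85²/9.81 = 9.89.
Try y = 1.32 m: A³/T = 6.199 — low.
Try y = 1.61 m: A³/T = 13.47 — high.
Try y = 1.49 m: A³/T = 9.905 — close enough.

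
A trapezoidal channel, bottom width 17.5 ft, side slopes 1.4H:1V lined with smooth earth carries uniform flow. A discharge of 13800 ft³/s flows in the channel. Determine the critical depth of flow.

At critical depth, Q² T / (g A³) = 1, i.e. A³/T = Q²/g = 13800²/32.2 = 5914000.
Trying y = 22 ft: A³/T = 15170000 — over.
Trying y = 14.4 ft: A³/T = 2758000 — short.
Trying y = 17.5 ft: A³/T = 5971000 — matches.

y_c = 17.5 ft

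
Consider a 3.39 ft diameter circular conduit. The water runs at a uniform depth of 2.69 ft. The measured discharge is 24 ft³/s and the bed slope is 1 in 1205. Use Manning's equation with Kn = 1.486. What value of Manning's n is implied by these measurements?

n = 0.014

For a circular section of diameter D = 3.39 ft at depth y = 2.69 ft, the central angle is θ = 2 arccos(1 − 2y/D) = 4.396 rad. Then A = (D²/8)(θ − sin θ) = 7.681 ft² and P = Dθ/2 = 7.452 ft.
Hydraulic radius R = A/P = 7.681/7.452 = 1.031 ft.
Rearranging Manning's equation: n = (1.486/Q) A R^(2/3) S^(1/2) = (1.486/24) × 7.681 × 1.031^(2/3) × √0.0008299 = 0.014.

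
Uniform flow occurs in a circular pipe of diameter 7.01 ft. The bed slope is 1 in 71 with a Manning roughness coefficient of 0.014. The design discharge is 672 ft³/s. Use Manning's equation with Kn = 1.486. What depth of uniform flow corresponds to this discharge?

y_n = 5.46 ft

Manning's equation rearranged: A R^(2/3) = nQ / (1.486·√S) = 0.014 × 672 / (1.486 × √0.01408) = 53.35.
Trying y = 6.19 ft: A R^(2/3) = 59.25 — over.
Trying y = 5.46 ft: A R^(2/3) = 53.36 — matches.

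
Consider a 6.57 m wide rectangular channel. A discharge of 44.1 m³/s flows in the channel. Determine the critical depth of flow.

For a rectangular channel, critical depth y_c = (q²/g)^(1/3) where q = Q/b = 44.1/6.57 = 6.712 m²/s.
So y_c = (6.712²/9.81)^(1/3) = 1.66 m.

y_c = 1.66 m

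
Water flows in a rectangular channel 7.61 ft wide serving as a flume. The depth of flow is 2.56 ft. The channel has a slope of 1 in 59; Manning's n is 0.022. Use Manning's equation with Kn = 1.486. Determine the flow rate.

Q = 228 ft³/s

Flow area A = b·y = 7.61 × 2.56 = 19.48 ft². Wetted perimeter P = b + 2y = 7.61 + 2×2.56 = 12.73 ft.
Hydraulic radius R = A/P = 19.48/12.73 = 1.53 ft.
Manning's equation: Q = (1.486/n) A R^(2/3) S^(1/2) = (1.486/0.022) × 19.48 × 1.53^(2/3) × 0.01695^(1/2) = 228 ft³/s.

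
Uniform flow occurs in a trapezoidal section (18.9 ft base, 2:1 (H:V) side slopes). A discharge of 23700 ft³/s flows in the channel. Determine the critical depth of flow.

At critical depth, Q² T / (g A³) = 1, i.e. A³/T = Q²/g = 23700²/32.2 = 17440000.
At y = 24.7 ft: A³/T = 40790000 — too large.
At y = 17.4 ft: A³/T = 9218000 — too small.
At y = 20.3 ft: A³/T = 17600000 — matches.

y_c = 20.3 ft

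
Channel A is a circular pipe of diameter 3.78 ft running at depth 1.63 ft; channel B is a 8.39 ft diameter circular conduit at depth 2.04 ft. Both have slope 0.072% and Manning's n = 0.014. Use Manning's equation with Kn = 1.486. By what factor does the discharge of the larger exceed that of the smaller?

2.81

Channel A: For a circular section of diameter D = 3.78 ft at depth y = 1.63 ft, the central angle is θ = 2 arccos(1 − 2y/D) = 2.866 rad. Then A = (D²/8)(θ − sin θ) = 4.631 ft² and P = Dθ/2 = 5.416 ft. Hydraulic radius R = A/P = 4.631/5.416 = 0.8551 ft. Q_A = (1.486/0.014)·4.631·0.8551^(2/3)·√0.00072 = 11.88 ft³/s.
Channel B: For a circular section of diameter D = 8.39 ft at depth y = 2.04 ft, the central angle is θ = 2 arccos(1 − 2y/D) = 2.063 rad. Then A = (D²/8)(θ − sin θ) = 10.39 ft² and P = Dθ/2 = 8.653 ft. Hydraulic radius R = A/P = 10.39/8.653 = 1.201 ft. Q_B = (1.486/0.014)·10.39·1.201^(2/3)·√0.00072 = 33.45 ft³/s.
The larger discharge is 33.45 ft³/s and the smaller is 11.88 ft³/s; the ratio is 2.81.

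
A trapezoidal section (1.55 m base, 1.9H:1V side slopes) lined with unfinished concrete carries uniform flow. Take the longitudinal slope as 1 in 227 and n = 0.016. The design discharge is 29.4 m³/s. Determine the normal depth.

y_n = 1.64 m

Manning's equation rearranged: A R^(2/3) = nQ / (1·√S) = 0.016 × 29.4 / (√0.004405) = 7.087.
At y = 1.91 m: A R^(2/3) = 9.986 — high.
At y = 1.64 m: A R^(2/3) = 7.083 — ≈ 7.087.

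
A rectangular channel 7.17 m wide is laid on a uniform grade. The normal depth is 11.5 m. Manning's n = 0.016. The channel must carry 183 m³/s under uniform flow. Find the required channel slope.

S = 0.00033

Flow area A = b·y = 7.17 × 11.5 = 82.45 m². Wetted perimeter P = b + 2y = 7.17 + 2×11.5 = 30.17 m.
Hydraulic radius R = A/P = 82.45/30.17 = 2.733 m.
From Manning's equation, S = [nQ / (1 A R^(2/3))]² = [0.016 × 183 / (1 × 82.45 × 2.733^(2/3))]² = 0.00033.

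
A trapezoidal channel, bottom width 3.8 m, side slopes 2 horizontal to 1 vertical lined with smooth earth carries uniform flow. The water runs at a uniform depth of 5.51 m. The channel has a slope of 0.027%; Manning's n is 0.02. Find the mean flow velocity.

With bottom width b = 3.8 m and side slope z = 2: A = (b + zy)y = (3.8 + 2×5.51)×5.51 = 81.66 m²; P = b + 2y√(1+z²) = 3.8 + 2×5.51×2.236 = 28.44 m.
Hydraulic radius R = A/P = 81.66/28.44 = 2.871 m.
From Manning's equation, V = (1/n) R^(2/3) S^(1/2) = (1/0.02) × 2.871^(2/3) × 0.00027^(1/2) = 1.66 m/s.

V = 1.66 m/s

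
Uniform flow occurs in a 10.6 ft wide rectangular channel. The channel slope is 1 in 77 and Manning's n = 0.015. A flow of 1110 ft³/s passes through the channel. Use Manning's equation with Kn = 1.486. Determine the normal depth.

Manning's equation rearranged: A R^(2/3) = nQ / (1.486·√S) = 0.015 × 1110 / (1.486 × √0.01299) = 98.32.
At y = 4 ft: A R^(2/3) = 73.44 — short.
At y = 5.48 ft: A R^(2/3) = 112.5 — over.
At y = 4.96 ft: A R^(2/3) = 98.45 — matches.

y_n = 4.96 ft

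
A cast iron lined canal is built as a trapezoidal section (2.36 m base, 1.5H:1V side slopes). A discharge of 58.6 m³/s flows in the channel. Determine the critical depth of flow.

At critical depth, Q² T / (g A³) = 1, i.e. A³/T = Q²/g = 58.6²/9.81 = 350.
Trying y = 2.2 m: A³/T = 215.5 — low.
Trying y = 2.9 m: A³/T = 666.2 — high.
Trying y = 2.48 m: A³/T = 349.8 — matches.

y_c = 2.48 m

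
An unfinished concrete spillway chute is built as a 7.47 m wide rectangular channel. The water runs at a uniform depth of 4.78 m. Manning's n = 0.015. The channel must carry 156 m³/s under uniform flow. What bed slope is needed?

S = 0.0016

Flow area A = b·y = 7.47 × 4.78 = 35.71 m². Wetted perimeter P = b + 2y = 7.47 + 2×4.78 = 17.03 m.
Hydraulic radius R = A/P = 35.71/17.03 = 2.097 m.
From Manning's equation, S = [nQ / (1 A R^(2/3))]² = [0.015 × 156 / (1 × 35.71 × 2.097^(2/3))]² = 0.0016.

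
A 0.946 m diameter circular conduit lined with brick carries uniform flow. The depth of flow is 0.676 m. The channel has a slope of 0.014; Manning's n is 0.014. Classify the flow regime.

For a circular section of diameter D = 0.946 m at depth y = 0.676 m, the central angle is θ = 2 arccos(1 − 2y/D) = 4.029 rad. Then A = (D²/8)(θ − sin θ) = 0.5374 m² and P = Dθ/2 = 1.906 m.
Hydraulic radius R = A/P = 0.5374/1.906 = 0.282 m.
V = (1/n) R^(2/3) √S = (1/0.014) × 0.282^(2/3) × √0.014 = 3.635 m/s. Hydraulic depth D_h = A/T = 0.5374/0.8544 = 0.6289 m.
Froude number Fr = V/√(g·D_h) = 3.635/√(9.81×0.6289) = 1.46, which is greater than 1, so the flow is supercritical.

supercritical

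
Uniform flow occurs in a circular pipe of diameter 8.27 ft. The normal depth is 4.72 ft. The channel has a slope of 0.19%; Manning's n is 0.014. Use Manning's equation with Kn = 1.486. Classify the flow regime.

For a circular section of diameter D = 8.27 ft at depth y = 4.72 ft, the central angle is θ = 2 arccos(1 − 2y/D) = 3.425 rad. Then A = (D²/8)(θ − sin θ) = 31.68 ft² and P = Dθ/2 = 14.16 ft.
Hydraulic radius R = A/P = 31.68/14.16 = 2.237 ft.
V = (1.486/n) R^(2/3) √S = (1.486/0.014) × 2.237^(2/3) × √0.0019 = 7.913 ft/s. Hydraulic depth D_h = A/T = 31.68/8.187 = 3.87 ft.
Froude number Fr = V/√(g·D_h) = 7.913/√(32.2×3.87) = 0.709, which is less than 1, so the flow is subcritical.

subcritical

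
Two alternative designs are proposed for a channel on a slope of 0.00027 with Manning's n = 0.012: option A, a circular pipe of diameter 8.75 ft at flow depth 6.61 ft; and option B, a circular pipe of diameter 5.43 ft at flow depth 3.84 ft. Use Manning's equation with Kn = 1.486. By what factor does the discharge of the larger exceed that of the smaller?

3.87

Channel A: For a circular section of diameter D = 8.75 ft at depth y = 6.61 ft, the central angle is θ = 2 arccos(1 − 2y/D) = 4.214 rad. Then A = (D²/8)(θ − sin θ) = 48.73 ft² and P = Dθ/2 = 18.44 ft. Hydraulic radius R = A/P = 48.73/18.44 = 2.643 ft. Q_A = (1.486/0.012)·48.73·2.643^(2/3)·√0.00027 = 189.6 ft³/s.
Channel B: For a circular section of diameter D = 5.43 ft at depth y = 3.84 ft, the central angle is θ = 2 arccos(1 − 2y/D) = 3.996 rad. Then A = (D²/8)(θ − sin θ) = 17.51 ft² and P = Dθ/2 = 10.85 ft. Hydraulic radius R = A/P = 17.51/10.85 = 1.614 ft. Q_B = (1.486/0.012)·17.51·1.614^(2/3)·√0.00027 = 49.01 ft³/s.
The larger discharge is 189.6 ft³/s and the smaller is 49.01 ft³/s; the ratio is 3.87.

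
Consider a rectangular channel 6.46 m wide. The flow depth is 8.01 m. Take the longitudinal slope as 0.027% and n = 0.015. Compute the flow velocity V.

V = 1.91 m/s

Flow area A = b·y = 6.46 × 8.01 = 51.74 m². Wetted perimeter P = b + 2y = 6.46 + 2×8.01 = 22.48 m.
Hydraulic radius R = A/P = 51.74/22.48 = 2.302 m.
From Manning's equation, V = (1/n) R^(2/3) S^(1/2) = (1/0.015) × 2.302^(2/3) × 0.00027^(1/2) = 1.91 m/s.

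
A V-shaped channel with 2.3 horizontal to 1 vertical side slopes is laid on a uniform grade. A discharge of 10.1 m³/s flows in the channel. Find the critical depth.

y_c = 1.31 m

At critical depth, Q² T / (g A³) = 1, i.e. A³/T = Q²/g = 10.1²/9.81 = 10.4.
Try y = 1.54 m: A³/T = 22.91 — too large.
Try y = 1.31 m: A³/T = 10.2 — close enough.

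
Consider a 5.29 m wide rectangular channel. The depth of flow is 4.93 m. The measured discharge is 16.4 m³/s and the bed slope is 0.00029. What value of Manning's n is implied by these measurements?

n = 0.0389

Flow area A = b·y = 5.29 × 4.93 = 26.08 m². Wetted perimeter P = b + 2y = 5.29 + 2×4.93 = 15.15 m.
Hydraulic radius R = A/P = 26.08/15.15 = 1.721 m.
Rearranging Manning's equation: n = (1/Q) A R^(2/3) S^(1/2) = (1/16.4) × 26.08 × 1.721^(2/3) × √0.00029 = 0.0389.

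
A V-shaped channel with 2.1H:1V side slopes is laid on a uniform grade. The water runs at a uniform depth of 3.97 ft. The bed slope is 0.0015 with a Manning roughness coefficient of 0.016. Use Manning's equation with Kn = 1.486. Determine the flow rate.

For a triangular section with side slope z = 2.1: A = zy² = 2.1×3.97² = 33.1 ft²; P = 2y√(1+z²) = 2×3.97×2.326 = 18.47 ft.
Hydraulic radius R = A/P = 33.1/18.47 = 1.792 ft.
Manning's equation: Q = (1.486/n) A R^(2/3) S^(1/2) = (1.486/0.016) × 33.1 × 1.792^(2/3) × 0.0015^(1/2) = 176 ft³/s.

Q = 176 ft³/s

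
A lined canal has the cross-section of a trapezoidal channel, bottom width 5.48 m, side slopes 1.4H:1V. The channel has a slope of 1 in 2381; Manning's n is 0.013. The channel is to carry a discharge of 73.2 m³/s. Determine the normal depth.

Manning's equation rearranged: A R^(2/3) = nQ / (1·√S) = 0.013 × 73.2 / (√0.00042) = 46.43.
Try y = 3.36 m: A R^(2/3) = 54.46 — high.
Try y = 2.11 m: A R^(2/3) = 22.24 — low.
Try y = 3.1 m: A R^(2/3) = 46.46 — ≈ 46.43.

y_n = 3.1 m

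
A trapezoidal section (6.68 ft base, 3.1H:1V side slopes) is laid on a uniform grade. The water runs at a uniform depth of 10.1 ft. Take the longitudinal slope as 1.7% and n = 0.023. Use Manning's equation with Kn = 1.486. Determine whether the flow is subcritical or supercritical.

With bottom width b = 6.68 ft and side slope z = 3.1: A = (b + zy)y = (6.68 + 3.1×10.1)×10.1 = 383.7 ft²; P = b + 2y√(1+z²) = 6.68 + 2×10.1×3.257 = 72.48 ft.
Hydraulic radius R = A/P = 383.7/72.48 = 5.294 ft.
V = (1.486/n) R^(2/3) √S = (1.486/0.023) × 5.294^(2/3) × √0.017 = 25.59 ft/s. Hydraulic depth D_h = A/T = 383.7/69.3 = 5.537 ft.
Froude number Fr = V/√(g·D_h) = 25.59/√(32.2×5.537) = 1.92, which is greater than 1, so the flow is supercritical.

supercritical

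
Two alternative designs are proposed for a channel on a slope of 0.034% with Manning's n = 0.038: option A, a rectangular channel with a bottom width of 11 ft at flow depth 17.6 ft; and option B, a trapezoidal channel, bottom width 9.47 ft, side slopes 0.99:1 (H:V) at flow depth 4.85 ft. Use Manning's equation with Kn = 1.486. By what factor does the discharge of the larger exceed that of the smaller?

Channel A: Flow area A = b·y = 11 × 17.6 = 193.6 ft². Wetted perimeter P = b + 2y = 11 + 2×17.6 = 46.2 ft. Hydraulic radius R = A/P = 193.6/46.2 = 4.19 ft. Q_A = (1.486/0.038)·193.6·4.19^(2/3)·√0.00034 = 362.8 ft³/s.
Channel B: With bottom width b = 9.47 ft and side slope z = 0.99: A = (b + zy)y = (9.47 + 0.99×4.85)×4.85 = 69.22 ft²; P = b + 2y√(1+z²) = 9.47 + 2×4.85×1.407 = 23.12 ft. Hydraulic radius R = A/P = 69.22/23.12 = 2.994 ft. Q_B = (1.486/0.038)·69.22·2.994^(2/3)·√0.00034 = 103.7 ft³/s.
The larger discharge is 362.8 ft³/s and the smaller is 103.7 ft³/s; the ratio is 3.5.

3.5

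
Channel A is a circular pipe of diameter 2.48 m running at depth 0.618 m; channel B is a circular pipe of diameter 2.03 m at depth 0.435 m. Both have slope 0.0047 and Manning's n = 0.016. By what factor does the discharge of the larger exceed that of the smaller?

2.31

Channel A: For a circular section of diameter D = 2.48 m at depth y = 0.618 m, the central angle is θ = 2 arccos(1 − 2y/D) = 2.091 rad. Then A = (D²/8)(θ − sin θ) = 0.9401 m² and P = Dθ/2 = 2.592 m. Hydraulic radius R = A/P = 0.9401/2.592 = 0.3626 m. Q_A = (1/0.016)·0.9401·0.3626^(2/3)·√0.0047 = 2.048 m³/s.
Channel B: For a circular section of diameter D = 2.03 m at depth y = 0.435 m, the central angle is θ = 2 arccos(1 − 2y/D) = 1.925 rad. Then A = (D²/8)(θ − sin θ) = 0.5085 m² and P = Dθ/2 = 1.954 m. Hydraulic radius R = A/P = 0.5085/1.954 = 0.2603 m. Q_B = (1/0.016)·0.5085·0.2603^(2/3)·√0.0047 = 0.8882 m³/s.
The larger discharge is 2.048 m³/s and the smaller is 0.8882 m³/s; the ratio is 2.31.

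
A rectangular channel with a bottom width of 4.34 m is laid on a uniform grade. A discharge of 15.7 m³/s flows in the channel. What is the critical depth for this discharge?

For a rectangular channel, critical depth y_c = (q²/g)^(1/3) where q = Q/b = 15.7/4.34 = 3.618 m²/s.
So y_c = (3.618²/9.81)^(1/3) = 1.1 m.

y_c = 1.1 m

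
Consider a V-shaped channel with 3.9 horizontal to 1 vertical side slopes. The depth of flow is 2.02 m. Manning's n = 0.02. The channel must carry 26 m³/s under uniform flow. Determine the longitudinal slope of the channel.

For a triangular section with side slope z = 3.9: A = zy² = 3.9×2.02² = 15.91 m²; P = 2y√(1+z²) = 2×2.02×4.026 = 16.27 m.
Hydraulic radius R = A/P = 15.91/16.27 = 0.9784 m.
From Manning's equation, S = [nQ / (1 A R^(2/3))]² = [0.02 × 26 / (1 × 15.91 × 0.9784^(2/3))]² = 0.0011.

S = 0.0011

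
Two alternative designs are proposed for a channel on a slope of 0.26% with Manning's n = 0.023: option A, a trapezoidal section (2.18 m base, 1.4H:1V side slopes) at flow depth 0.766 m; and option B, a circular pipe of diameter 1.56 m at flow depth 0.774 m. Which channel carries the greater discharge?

Channel A: With bottom width b = 2.18 m and side slope z = 1.4: A = (b + zy)y = (2.18 + 1.4×0.766)×0.766 = 2.491 m²; P = b + 2y√(1+z²) = 2.18 + 2×0.766×1.72 = 4.816 m. Hydraulic radius R = A/P = 2.491/4.816 = 0.5173 m. Q_A = (1/0.023)·2.491·0.5173^(2/3)·√0.0026 = 3.559 m³/s.
Channel B: For a circular section of diameter D = 1.56 m at depth y = 0.774 m, the central angle is θ = 2 arccos(1 − 2y/D) = 3.126 rad. Then A = (D²/8)(θ − sin θ) = 0.9463 m² and P = Dθ/2 = 2.438 m. Hydraulic radius R = A/P = 0.9463/2.438 = 0.3881 m. Q_B = (1/0.023)·0.9463·0.3881^(2/3)·√0.0026 = 1.116 m³/s.
Q_A = 3.559 m³/s vs Q_B = 1.116 m³/s, so channel A carries more.

channel A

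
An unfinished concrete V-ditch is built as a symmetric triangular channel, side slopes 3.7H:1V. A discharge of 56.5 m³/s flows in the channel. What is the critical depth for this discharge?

At critical depth, Q² T / (g A³) = 1, i.e. A³/T = Q²/g = 56.5²/9.81 = 325.4.
Try y = 1.89 m: A³/T = 165.1 — too small.
Try y = 2.16 m: A³/T = 321.8 — ≈ 325.4.

y_c = 2.16 m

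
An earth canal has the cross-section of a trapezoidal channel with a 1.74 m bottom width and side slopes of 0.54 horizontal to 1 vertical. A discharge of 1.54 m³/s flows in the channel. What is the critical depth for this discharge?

y_c = 0.412 m

At critical depth, Q² T / (g A³) = 1, i.e. A³/T = Q²/g = 1.54²/9.81 = 0.2418.
At y = 0.524 m: A³/T = 0.5165 — too large.
At y = 0.296 m: A³/T = 0.08634 — too small.
At y = 0.412 m: A³/T = 0.2419 — matches.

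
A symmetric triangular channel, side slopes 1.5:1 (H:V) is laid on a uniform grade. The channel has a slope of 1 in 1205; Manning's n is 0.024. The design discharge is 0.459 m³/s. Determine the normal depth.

y_n = 0.746 m

Manning's equation rearranged: A R^(2/3) = nQ / (1·√S) = 0.024 × 0.459 / (√0.0008299) = 0.3824.
Trying y = 0.879 m: A R^(2/3) = 0.5927 — too large.
Trying y = 0.601 m: A R^(2/3) = 0.215 — too small.
Trying y = 0.746 m: A R^(2/3) = 0.3827 — matches.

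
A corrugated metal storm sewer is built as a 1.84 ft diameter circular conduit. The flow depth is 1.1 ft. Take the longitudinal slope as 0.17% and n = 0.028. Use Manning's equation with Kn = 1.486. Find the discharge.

Q = 2.32 ft³/s

For a circular section of diameter D = 1.84 ft at depth y = 1.1 ft, the central angle is θ = 2 arccos(1 − 2y/D) = 3.535 rad. Then A = (D²/8)(θ − sin θ) = 1.659 ft² and P = Dθ/2 = 3.253 ft.
Hydraulic radius R = A/P = 1.659/3.253 = 0.5099 ft.
Manning's equation: Q = (1.486/n) A R^(2/3) S^(1/2) = (1.486/0.028) × 1.659 × 0.5099^(2/3) × 0.0017^(1/2) = 2.32 ft³/s.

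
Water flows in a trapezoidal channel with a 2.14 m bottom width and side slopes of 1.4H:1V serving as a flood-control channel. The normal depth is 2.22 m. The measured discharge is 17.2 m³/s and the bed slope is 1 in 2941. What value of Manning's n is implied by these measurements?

With bottom width b = 2.14 m and side slope z = 1.4: A = (b + zy)y = (2.14 + 1.4×2.22)×2.22 = 11.65 m²; P = b + 2y√(1+z²) = 2.14 + 2×2.22×1.72 = 9.779 m.
Hydraulic radius R = A/P = 11.65/9.779 = 1.191 m.
Rearranging Manning's equation: n = (1/Q) A R^(2/3) S^(1/2) = (1/17.2) × 11.65 × 1.191^(2/3) × √0.00034 = 0.014.

n = 0.014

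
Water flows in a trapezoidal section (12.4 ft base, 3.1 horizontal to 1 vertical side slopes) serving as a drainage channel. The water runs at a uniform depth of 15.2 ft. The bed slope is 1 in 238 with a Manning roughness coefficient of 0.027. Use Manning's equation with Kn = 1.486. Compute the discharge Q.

With bottom width b = 12.4 ft and side slope z = 3.1: A = (b + zy)y = (12.4 + 3.1×15.2)×15.2 = 904.7 ft²; P = b + 2y√(1+z²) = 12.4 + 2×15.2×3.257 = 111.4 ft.
Hydraulic radius R = A/P = 904.7/111.4 = 8.12 ft.
Manning's equation: Q = (1.486/n) A R^(2/3) S^(1/2) = (1.486/0.027) × 904.7 × 8.12^(2/3) × 0.004202^(1/2) = 13000 ft³/s.

Q = 13000 ft³/s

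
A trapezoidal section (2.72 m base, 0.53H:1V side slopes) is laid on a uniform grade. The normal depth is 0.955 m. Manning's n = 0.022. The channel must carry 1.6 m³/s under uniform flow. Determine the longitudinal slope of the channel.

S = 0.000241

With bottom width b = 2.72 m and side slope z = 0.53: A = (b + zy)y = (2.72 + 0.53×0.955)×0.955 = 3.081 m²; P = b + 2y√(1+z²) = 2.72 + 2×0.955×1.132 = 4.882 m.
Hydraulic radius R = A/P = 3.081/4.882 = 0.6311 m.
From Manning's equation, S = [nQ / (1 A R^(2/3))]² = [0.022 × 1.6 / (1 × 3.081 × 0.6311^(2/3))]² = 0.000241.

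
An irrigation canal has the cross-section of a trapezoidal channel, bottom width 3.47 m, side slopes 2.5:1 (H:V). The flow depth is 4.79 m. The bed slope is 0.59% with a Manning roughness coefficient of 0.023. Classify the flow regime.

With bottom width b = 3.47 m and side slope z = 2.5: A = (b + zy)y = (3.47 + 2.5×4.79)×4.79 = 73.98 m²; P = b + 2y√(1+z²) = 3.47 + 2×4.79×2.693 = 29.26 m.
Hydraulic radius R = A/P = 73.98/29.26 = 2.528 m.
V = (1/n) R^(2/3) √S = (1/0.023) × 2.528^(2/3) × √0.0059 = 6.197 m/s. Hydraulic depth D_h = A/T = 73.98/27.42 = 2.698 m.
Froude number Fr = V/√(g·D_h) = 6.197/√(9.81×2.698) = 1.2, which is greater than 1, so the flow is supercritical.

supercritical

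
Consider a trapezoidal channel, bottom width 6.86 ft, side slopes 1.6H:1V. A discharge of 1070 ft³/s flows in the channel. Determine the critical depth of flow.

At critical depth, Q² T / (g A³) = 1, i.e. A³/T = Q²/g = 1070²/32.2 = 35560.
At y = 5.09 ft: A³/T = 19240 — short.
At y = 6.84 ft: A³/T = 62820 — over.
At y = 5.94 ft: A³/T = 35500 — close enough.

y_c = 5.94 ft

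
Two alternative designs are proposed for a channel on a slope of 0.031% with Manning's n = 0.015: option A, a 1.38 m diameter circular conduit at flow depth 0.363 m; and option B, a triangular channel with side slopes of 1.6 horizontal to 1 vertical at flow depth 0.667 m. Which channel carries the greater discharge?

channel B

Channel A: For a circular section of diameter D = 1.38 m at depth y = 0.363 m, the central angle is θ = 2 arccos(1 − 2y/D) = 2.154 rad. Then A = (D²/8)(θ − sin θ) = 0.3141 m² and P = Dθ/2 = 1.486 m. Hydraulic radius R = A/P = 0.3141/1.486 = 0.2113 m. Q_A = (1/0.015)·0.3141·0.2113^(2/3)·√0.00031 = 0.1308 m³/s.
Channel B: For a triangular section with side slope z = 1.6: A = zy² = 1.6×0.667² = 0.7118 m²; P = 2y√(1+z²) = 2×0.667×1.887 = 2.517 m. Hydraulic radius R = A/P = 0.7118/2.517 = 0.2828 m. Q_B = (1/0.015)·0.7118·0.2828^(2/3)·√0.00031 = 0.36 m³/s.
Q_A = 0.1308 m³/s vs Q_B = 0.36 m³/s, so channel B carries more.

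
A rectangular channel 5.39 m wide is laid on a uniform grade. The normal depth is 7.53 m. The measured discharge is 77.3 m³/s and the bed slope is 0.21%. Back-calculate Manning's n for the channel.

n = 0.038

Flow area A = b·y = 5.39 × 7.53 = 40.59 m². Wetted perimeter P = b + 2y = 5.39 + 2×7.53 = 20.45 m.
Hydraulic radius R = A/P = 40.59/20.45 = 1.985 m.
Rearranging Manning's equation: n = (1/Q) A R^(2/3) S^(1/2) = (1/77.3) × 40.59 × 1.985^(2/3) × √0.0021 = 0.038.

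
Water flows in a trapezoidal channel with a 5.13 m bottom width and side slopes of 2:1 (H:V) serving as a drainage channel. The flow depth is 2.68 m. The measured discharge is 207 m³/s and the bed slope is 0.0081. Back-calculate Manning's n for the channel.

With bottom width b = 5.13 m and side slope z = 2: A = (b + zy)y = (5.13 + 2×2.68)×2.68 = 28.11 m²; P = b + 2y√(1+z²) = 5.13 + 2×2.68×2.236 = 17.12 m.
Hydraulic radius R = A/P = 28.11/17.12 = 1.643 m.
Rearranging Manning's equation: n = (1/Q) A R^(2/3) S^(1/2) = (1/207) × 28.11 × 1.643^(2/3) × √0.0081 = 0.017.

n = 0.017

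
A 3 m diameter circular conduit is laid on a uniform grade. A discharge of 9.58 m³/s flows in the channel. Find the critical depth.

y_c = 1.33 m

At critical depth, Q² T / (g A³) = 1, i.e. A³/T = Q²/g = 9.58²/9.81 = 9.355.
At y = 0.976 m: A³/T = 2.824 — too small.
At y = 1.49 m: A³/T = 14.34 — too large.
At y = 1.33 m: A³/T = 9.29 — matches.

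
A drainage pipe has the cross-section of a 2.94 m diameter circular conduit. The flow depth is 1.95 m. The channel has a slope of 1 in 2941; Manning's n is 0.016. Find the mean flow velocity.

V = 1.04 m/s

For a circular section of diameter D = 2.94 m at depth y = 1.95 m, the central angle is θ = 2 arccos(1 − 2y/D) = 3.807 rad. Then A = (D²/8)(θ − sin θ) = 4.78 m² and P = Dθ/2 = 5.596 m.
Hydraulic radius R = A/P = 4.78/5.596 = 0.8542 m.
From Manning's equation, V = (1/n) R^(2/3) S^(1/2) = (1/0.016) × 0.8542^(2/3) × 0.00034^(1/2) = 1.04 m/s.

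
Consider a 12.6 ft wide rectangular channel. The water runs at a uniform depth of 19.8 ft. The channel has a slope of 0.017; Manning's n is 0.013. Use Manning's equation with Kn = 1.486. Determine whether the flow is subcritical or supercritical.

Flow area A = b·y = 12.6 × 19.8 = 249.5 ft². Wetted perimeter P = b + 2y = 12.6 + 2×19.8 = 52.2 ft.
Hydraulic radius R = A/P = 249.5/52.2 = 4.779 ft.
V = (1.486/n) R^(2/3) √S = (1.486/0.013) × 4.779^(2/3) × √0.017 = 42.29 ft/s. Hydraulic depth D_h = A/T = 249.5/12.6 = 19.8 ft.
Froude number Fr = V/√(g·D_h) = 42.29/√(32.2×19.8) = 1.67, which is greater than 1, so the flow is supercritical.

supercritical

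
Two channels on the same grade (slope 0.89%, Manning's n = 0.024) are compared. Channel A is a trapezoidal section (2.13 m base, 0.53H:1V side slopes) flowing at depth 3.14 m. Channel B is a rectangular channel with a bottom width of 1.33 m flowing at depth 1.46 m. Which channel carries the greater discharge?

Channel A: With bottom width b = 2.13 m and side slope z = 0.53: A = (b + zy)y = (2.13 + 0.53×3.14)×3.14 = 11.91 m²; P = b + 2y√(1+z²) = 2.13 + 2×3.14×1.132 = 9.238 m. Hydraulic radius R = A/P = 11.91/9.238 = 1.29 m. Q_A = (1/0.024)·11.91·1.29^(2/3)·√0.0089 = 55.49 m³/s.
Channel B: Flow area A = b·y = 1.33 × 1.46 = 1.942 m². Wetted perimeter P = b + 2y = 1.33 + 2×1.46 = 4.25 m. Hydraulic radius R = A/P = 1.942/4.25 = 0.4569 m. Q_B = (1/0.024)·1.942·0.4569^(2/3)·√0.0089 = 4.528 m³/s.
Q_A = 55.49 m³/s vs Q_B = 4.528 m³/s, so channel A carries more.

channel A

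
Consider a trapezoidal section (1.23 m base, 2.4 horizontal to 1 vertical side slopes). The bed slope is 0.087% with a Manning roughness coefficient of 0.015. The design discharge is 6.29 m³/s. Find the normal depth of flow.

Manning's equation rearranged: A R^(2/3) = nQ / (1·√S) = 0.015 × 6.29 / (√0.00087) = 3.199.
At y = 0.9 m: A R^(2/3) = 1.963 — short.
At y = 1.42 m: A R^(2/3) = 5.507 — over.
At y = 1.12 m: A R^(2/3) = 3.198 — ≈ 3.199.

y_n = 1.12 m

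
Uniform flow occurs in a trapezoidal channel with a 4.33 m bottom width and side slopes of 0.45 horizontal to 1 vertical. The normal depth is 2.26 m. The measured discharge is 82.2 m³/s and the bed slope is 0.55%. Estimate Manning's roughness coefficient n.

With bottom width b = 4.33 m and side slope z = 0.45: A = (b + zy)y = (4.33 + 0.45×2.26)×2.26 = 12.08 m²; P = b + 2y√(1+z²) = 4.33 + 2×2.26×1.097 = 9.287 m.
Hydraulic radius R = A/P = 12.08/9.287 = 1.301 m.
Rearranging Manning's equation: n = (1/Q) A R^(2/3) S^(1/2) = (1/82.2) × 12.08 × 1.301^(2/3) × √0.0055 = 0.013.

n = 0.013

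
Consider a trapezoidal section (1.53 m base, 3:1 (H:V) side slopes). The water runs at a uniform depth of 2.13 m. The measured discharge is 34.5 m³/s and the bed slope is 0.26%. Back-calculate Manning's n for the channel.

With bottom width b = 1.53 m and side slope z = 3: A = (b + zy)y = (1.53 + 3×2.13)×2.13 = 16.87 m²; P = b + 2y√(1+z²) = 1.53 + 2×2.13×3.162 = 15 m.
Hydraulic radius R = A/P = 16.87/15 = 1.125 m.
Rearranging Manning's equation: n = (1/Q) A R^(2/3) S^(1/2) = (1/34.5) × 16.87 × 1.125^(2/3) × √0.0026 = 0.027.

n = 0.027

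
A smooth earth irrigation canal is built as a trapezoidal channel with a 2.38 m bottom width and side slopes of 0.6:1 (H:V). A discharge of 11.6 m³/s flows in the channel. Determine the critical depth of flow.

y_c = 1.21 m

At critical depth, Q² T / (g A³) = 1, i.e. A³/T = Q²/g = 11.6²/9.81 = 13.72.
Trying y = 1.04 m: A³/T = 8.405 — too small.
Trying y = 1.21 m: A³/T = 13.85 — close enough.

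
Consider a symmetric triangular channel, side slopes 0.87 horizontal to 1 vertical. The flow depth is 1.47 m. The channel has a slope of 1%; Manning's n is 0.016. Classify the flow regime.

For a triangular section with side slope z = 0.87: A = zy² = 0.87×1.47² = 1.88 m²; P = 2y√(1+z²) = 2×1.47×1.325 = 3.897 m.
Hydraulic radius R = A/P = 1.88/3.897 = 0.4824 m.
V = (1/n) R^(2/3) √S = (1/0.016) × 0.4824^(2/3) × √0.01 = 3.844 m/s. Hydraulic depth D_h = A/T = 1.88/2.558 = 0.735 m.
Froude number Fr = V/√(g·D_h) = 3.844/√(9.81×0.735) = 1.43, which is greater than 1, so the flow is supercritical.

supercritical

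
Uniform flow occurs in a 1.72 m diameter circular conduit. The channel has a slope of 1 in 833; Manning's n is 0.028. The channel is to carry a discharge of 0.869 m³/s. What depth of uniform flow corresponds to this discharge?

Manning's equation rearranged: A R^(2/3) = nQ / (1·√S) = 0.028 × 0.869 / (√0.0012) = 0.7023.
Trying y = 1.08 m: A R^(2/3) = 0.9522 — high.
Trying y = 0.891 m: A R^(2/3) = 0.7025 — matches.

y_n = 0.891 m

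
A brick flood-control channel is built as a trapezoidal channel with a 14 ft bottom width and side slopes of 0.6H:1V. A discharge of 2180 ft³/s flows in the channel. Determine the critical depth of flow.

At critical depth, Q² T / (g A³) = 1, i.e. A³/T = Q²/g = 2180²/32.2 = 147600.
Trying y = 6.22 ft: A³/T = 62510 — short.
Trying y = 9.88 ft: A³/T = 295200 — over.
Trying y = 8.06 ft: A³/T = 147800 — ≈ 147600.

y_c = 8.06 ft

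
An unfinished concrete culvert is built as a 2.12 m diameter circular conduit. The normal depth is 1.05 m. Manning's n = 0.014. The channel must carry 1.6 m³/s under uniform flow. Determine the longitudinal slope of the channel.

S = 0.000388

For a circular section of diameter D = 2.12 m at depth y = 1.05 m, the central angle is θ = 2 arccos(1 − 2y/D) = 3.123 rad. Then A = (D²/8)(θ − sin θ) = 1.744 m² and P = Dθ/2 = 3.31 m.
Hydraulic radius R = A/P = 1.744/3.31 = 0.5268 m.
From Manning's equation, S = [nQ / (1 A R^(2/3))]² = [0.014 × 1.6 / (1 × 1.744 × 0.5268^(2/3))]² = 0.000388.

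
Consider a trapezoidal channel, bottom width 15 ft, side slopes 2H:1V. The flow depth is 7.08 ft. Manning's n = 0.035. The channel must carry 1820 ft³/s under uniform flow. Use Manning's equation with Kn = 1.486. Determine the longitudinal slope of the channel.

With bottom width b = 15 ft and side slope z = 2: A = (b + zy)y = (15 + 2×7.08)×7.08 = 206.5 ft²; P = b + 2y√(1+z²) = 15 + 2×7.08×2.236 = 46.66 ft.
Hydraulic radius R = A/P = 206.5/46.66 = 4.424 ft.
From Manning's equation, S = [nQ / (1.486 A R^(2/3))]² = [0.035 × 1820 / (1.486 × 206.5 × 4.424^(2/3))]² = 0.00594.

S = 0.00594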